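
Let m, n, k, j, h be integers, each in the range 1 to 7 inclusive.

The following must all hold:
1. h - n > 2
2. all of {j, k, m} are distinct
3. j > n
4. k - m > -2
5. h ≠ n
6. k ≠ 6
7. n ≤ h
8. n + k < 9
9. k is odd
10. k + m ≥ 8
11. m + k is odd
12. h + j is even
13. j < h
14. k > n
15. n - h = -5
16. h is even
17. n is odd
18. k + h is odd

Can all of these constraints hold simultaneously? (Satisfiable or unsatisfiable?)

Setting (m, n, k, j, h) = (6, 1, 5, 2, 6) satisfies everything: constraint 1: h - n = 5; constraint 4: k - m = -1, and the others follow.

Satisfiable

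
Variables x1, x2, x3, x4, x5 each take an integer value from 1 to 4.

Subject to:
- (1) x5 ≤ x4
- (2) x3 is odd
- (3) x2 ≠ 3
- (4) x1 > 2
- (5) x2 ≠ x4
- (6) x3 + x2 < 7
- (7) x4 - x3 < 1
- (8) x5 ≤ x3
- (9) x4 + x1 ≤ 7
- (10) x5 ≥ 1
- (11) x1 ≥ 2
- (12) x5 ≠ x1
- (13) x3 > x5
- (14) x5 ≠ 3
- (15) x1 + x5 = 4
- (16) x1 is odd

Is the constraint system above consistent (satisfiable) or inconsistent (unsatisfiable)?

Take x1 = 3, x2 = 1, x3 = 3, x4 = 2, x5 = 1. Then constraint 6: x3 + x2 = 4; constraint 7: x4 - x3 = -1, and every other listed constraint is also met.

Satisfiable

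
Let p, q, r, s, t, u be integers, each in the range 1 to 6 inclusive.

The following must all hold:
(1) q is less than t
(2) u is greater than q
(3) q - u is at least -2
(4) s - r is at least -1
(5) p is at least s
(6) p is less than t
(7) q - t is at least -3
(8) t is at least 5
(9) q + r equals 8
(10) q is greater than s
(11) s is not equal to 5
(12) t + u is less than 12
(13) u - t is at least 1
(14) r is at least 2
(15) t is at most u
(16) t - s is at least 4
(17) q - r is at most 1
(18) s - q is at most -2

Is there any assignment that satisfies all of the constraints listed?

Constraints 3, 4, 13, 16, and 17 give s − r ≥ -1, r − q ≥ -1, q − u ≥ -2, u − t ≥ 1, t − s ≥ 4.
Adding all 5 inequalities: the left sides telescope to 0, and the right sides sum to (-1) + (-1) + (-2) + 1 + 4 = 1. So 0 ≥ 1, which is false.

Unsatisfiable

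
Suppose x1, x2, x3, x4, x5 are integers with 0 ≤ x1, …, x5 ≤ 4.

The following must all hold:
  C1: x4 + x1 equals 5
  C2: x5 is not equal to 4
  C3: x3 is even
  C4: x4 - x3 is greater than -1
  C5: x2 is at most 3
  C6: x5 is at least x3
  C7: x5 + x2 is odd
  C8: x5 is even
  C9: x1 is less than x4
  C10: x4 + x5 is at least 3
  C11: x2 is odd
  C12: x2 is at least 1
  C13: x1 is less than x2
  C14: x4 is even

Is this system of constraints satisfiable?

Setting (x1, x2, x3, x4, x5) = (1, 3, 2, 4, 2) satisfies everything: constraint 1: x4 + x1 = 5; constraint 4: x4 - x3 = 2, and the others follow.

Satisfiable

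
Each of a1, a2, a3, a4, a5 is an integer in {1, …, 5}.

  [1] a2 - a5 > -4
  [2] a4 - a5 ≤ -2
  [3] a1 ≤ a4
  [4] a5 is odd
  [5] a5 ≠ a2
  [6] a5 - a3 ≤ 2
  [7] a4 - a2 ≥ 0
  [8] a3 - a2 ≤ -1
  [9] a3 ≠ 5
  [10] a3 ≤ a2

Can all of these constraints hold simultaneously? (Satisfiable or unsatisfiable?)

Unsatisfiable

Constraints 2, 6, 7, and 8 give a2 − a3 ≥ 1, a3 − a5 ≥ -2, a5 − a4 ≥ 2, a4 − a2 ≥ 0.
Adding all 4 inequalities: the left sides telescope to 0, and the right sides sum to 1 + (-2) + 2 + 0 = 1. So 0 ≥ 1, which is false.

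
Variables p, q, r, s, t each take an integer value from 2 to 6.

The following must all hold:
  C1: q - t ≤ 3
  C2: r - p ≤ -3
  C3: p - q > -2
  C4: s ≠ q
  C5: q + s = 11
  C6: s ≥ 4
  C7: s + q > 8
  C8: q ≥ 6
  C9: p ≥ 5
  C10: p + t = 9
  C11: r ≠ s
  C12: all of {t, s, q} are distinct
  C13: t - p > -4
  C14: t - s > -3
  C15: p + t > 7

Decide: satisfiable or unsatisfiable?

Setting (p, q, r, s, t) = (6, 6, 2, 5, 3) satisfies everything: constraint 1: q - t = 3; constraint 2: r - p = -4, and the others follow.

Satisfiable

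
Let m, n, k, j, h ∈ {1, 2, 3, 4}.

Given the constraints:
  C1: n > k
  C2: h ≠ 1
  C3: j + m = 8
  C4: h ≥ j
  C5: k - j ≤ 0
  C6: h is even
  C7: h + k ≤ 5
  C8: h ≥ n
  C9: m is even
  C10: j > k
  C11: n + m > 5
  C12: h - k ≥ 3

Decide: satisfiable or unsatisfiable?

Satisfiable

One satisfying assignment is m = 4, n = 2, k = 1, j = 4, h = 4.
For the less obvious constraints — constraint 3: j + m = 8; constraint 5: k - j = -3 — and the others hold by inspection.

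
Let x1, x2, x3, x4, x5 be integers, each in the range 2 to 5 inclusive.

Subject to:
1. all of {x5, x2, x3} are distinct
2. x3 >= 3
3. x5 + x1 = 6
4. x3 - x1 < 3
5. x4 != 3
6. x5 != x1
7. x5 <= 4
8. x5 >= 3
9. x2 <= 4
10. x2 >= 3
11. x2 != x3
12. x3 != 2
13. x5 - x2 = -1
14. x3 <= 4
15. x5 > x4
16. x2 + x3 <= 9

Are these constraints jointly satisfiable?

Unsatisfiable

Constraints 2, 7, 8, 9, 10, and 14 confine each of x5, x2, x3 to the 2 values {3, 4}.
Constraint 1 requires all 3 of them to be distinct, but only 2 values are available — impossible by the pigeonhole principle.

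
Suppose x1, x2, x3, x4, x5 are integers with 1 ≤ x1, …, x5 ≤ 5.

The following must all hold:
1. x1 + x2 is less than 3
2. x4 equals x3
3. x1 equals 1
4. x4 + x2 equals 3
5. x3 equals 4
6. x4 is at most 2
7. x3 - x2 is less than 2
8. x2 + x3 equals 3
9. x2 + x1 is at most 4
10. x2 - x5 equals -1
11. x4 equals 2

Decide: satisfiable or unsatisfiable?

Unsatisfiable

Constraint 11 fixes x4 = 2 and constraint 5 fixes x3 = 4, but constraint 2 requires x4 = x3. Since 2 ≠ 4, contradiction.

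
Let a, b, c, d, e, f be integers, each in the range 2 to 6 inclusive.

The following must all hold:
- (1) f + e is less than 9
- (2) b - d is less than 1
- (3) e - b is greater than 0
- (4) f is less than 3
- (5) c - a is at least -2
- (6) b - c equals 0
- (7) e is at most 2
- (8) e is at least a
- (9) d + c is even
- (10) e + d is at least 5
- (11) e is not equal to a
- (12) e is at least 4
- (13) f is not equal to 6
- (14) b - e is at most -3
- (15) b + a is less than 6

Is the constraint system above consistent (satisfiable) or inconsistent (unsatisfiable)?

Unsatisfiable

From constraint 12: e ≥ 4. From constraint 7: e ≤ 2. But 2 < 4, so no value of e works.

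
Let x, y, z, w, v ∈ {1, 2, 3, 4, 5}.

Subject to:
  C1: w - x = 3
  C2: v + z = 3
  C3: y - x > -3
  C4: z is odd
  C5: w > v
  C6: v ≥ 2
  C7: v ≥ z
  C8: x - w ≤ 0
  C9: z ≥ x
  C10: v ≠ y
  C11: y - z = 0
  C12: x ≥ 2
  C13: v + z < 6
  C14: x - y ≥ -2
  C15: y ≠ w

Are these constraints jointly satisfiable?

From constraint 6: v ≥ 2. From constraints 9 and 12: z ≥ x ≥ 2. Hence v + z ≥ 4. But constraint 2 requires v + z = 3, and 3 < 4. Contradiction.

Unsatisfiable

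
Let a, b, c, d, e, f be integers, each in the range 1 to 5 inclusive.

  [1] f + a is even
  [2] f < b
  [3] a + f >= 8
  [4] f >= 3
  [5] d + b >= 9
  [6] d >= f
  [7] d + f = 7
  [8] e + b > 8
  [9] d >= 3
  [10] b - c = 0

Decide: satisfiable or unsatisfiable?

Try a = 5, b = 5, c = 5, d = 4, e = 5, f = 3.
Check constraint 3: a + f = 8; constraint 5: d + b = 9; constraint 7: d + f = 7. The remaining constraints are straightforward to verify.

Satisfiable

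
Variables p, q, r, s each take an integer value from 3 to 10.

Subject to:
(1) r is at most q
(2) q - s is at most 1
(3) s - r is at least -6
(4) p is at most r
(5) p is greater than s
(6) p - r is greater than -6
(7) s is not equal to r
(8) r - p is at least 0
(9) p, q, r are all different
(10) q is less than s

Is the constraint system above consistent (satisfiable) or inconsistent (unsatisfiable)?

Unsatisfiable

Constraints 1, 5, 8, and 10 give s < p, p ≤ r, r ≤ q, q < s. Chaining: s < p ≤ r ≤ q < s, which forces s < s — impossible.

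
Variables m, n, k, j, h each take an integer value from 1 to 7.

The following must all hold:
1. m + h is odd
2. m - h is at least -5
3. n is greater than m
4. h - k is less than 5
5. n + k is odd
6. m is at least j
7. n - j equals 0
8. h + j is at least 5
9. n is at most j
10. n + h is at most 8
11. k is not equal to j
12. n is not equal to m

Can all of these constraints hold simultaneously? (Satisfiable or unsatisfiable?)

Unsatisfiable

Constraints 3, 6, and 9 give n ≤ j, j ≤ m, m < n. Chaining: n ≤ j ≤ m < n, which forces n < n — impossible.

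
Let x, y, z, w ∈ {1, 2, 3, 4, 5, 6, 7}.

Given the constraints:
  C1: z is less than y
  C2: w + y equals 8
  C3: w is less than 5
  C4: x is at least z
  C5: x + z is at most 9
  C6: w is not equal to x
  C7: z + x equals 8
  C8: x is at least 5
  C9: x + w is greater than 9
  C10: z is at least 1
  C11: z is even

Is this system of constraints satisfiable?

Satisfiable

Take x = 6, y = 4, z = 2, w = 4. Then constraint 2: w + y = 8; constraint 5: x + z = 8, and every other listed constraint is also met.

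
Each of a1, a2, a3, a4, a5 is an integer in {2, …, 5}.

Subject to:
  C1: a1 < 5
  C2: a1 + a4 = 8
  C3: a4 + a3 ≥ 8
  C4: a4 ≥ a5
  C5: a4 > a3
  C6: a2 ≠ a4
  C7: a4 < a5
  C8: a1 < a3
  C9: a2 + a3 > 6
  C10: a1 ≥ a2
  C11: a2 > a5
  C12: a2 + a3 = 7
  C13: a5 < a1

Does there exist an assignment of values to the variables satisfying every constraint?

Unsatisfiable

Constraints 5, 7, 8, and 13 give a5 < a1, a1 < a3, a3 < a4, a4 < a5. Chaining: a5 < a1 < a3 < a4 < a5, which forces a5 < a5 — impossible.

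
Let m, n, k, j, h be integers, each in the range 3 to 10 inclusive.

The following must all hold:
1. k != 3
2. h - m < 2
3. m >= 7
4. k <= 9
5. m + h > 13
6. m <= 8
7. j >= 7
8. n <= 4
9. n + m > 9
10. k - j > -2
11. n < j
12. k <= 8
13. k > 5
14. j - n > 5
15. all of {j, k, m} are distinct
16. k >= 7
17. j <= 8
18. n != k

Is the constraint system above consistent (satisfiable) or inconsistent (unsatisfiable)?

Constraints 3, 6, 7, 12, 16, and 17 confine each of j, k, m to the 2 values {7, 8}.
Constraint 15 requires all 3 of them to be distinct, but only 2 values are available — impossible by the pigeonhole principle.

Unsatisfiable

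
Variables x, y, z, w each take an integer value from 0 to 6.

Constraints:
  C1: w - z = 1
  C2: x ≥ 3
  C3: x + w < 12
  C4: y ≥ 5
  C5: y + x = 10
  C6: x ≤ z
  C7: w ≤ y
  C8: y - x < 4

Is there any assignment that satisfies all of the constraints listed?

One satisfying assignment is x = 4, y = 6, z = 5, w = 6.
For the less obvious constraints — constraint 1: w - z = 1; constraint 3: x + w = 10; constraint 5: y + x = 10 — and the others hold by inspection.

Satisfiable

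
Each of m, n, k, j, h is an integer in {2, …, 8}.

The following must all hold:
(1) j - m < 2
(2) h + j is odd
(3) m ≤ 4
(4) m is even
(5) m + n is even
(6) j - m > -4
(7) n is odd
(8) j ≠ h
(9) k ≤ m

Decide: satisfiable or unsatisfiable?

Unsatisfiable

Constraint 4 makes m even and constraint 7 makes n odd, so m + n must be odd. Constraint 5 says m + n is even — contradiction.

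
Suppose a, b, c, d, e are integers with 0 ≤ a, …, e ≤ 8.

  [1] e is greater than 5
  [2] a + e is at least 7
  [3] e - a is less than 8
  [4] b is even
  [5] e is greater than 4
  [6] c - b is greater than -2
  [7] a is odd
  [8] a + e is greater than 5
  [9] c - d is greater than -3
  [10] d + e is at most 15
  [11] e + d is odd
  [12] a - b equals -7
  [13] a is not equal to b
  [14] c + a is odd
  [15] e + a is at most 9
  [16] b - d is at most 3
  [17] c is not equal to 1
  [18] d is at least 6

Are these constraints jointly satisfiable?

Satisfiable

Try a = 1, b = 8, c = 8, d = 8, e = 7.
Check constraint 2: a + e = 8; constraint 3: e - a = 6. The remaining constraints are straightforward to verify.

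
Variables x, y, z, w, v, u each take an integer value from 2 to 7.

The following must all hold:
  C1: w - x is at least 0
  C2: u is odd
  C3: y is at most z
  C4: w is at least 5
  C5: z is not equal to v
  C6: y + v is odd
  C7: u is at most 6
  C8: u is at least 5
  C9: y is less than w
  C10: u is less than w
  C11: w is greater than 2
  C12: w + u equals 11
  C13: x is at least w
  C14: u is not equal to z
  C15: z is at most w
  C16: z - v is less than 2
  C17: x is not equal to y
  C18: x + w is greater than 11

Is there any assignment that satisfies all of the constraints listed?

Satisfiable

One satisfying assignment is x = 6, y = 4, z = 4, w = 6, v = 5, u = 5.
For the less obvious constraints — constraint 1: w - x = 0; constraint 12: w + u = 11 — and the others hold by inspection.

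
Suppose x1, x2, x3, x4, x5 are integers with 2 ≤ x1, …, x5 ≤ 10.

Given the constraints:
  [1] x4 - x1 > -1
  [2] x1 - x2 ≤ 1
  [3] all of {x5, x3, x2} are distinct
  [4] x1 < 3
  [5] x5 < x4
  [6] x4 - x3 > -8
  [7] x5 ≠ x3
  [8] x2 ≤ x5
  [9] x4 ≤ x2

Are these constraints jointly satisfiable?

Unsatisfiable

Constraints 5, 8, and 9 give x2 ≤ x5, x5 < x4, x4 ≤ x2. Chaining: x2 ≤ x5 < x4 ≤ x2, which forces x2 < x2 — impossible.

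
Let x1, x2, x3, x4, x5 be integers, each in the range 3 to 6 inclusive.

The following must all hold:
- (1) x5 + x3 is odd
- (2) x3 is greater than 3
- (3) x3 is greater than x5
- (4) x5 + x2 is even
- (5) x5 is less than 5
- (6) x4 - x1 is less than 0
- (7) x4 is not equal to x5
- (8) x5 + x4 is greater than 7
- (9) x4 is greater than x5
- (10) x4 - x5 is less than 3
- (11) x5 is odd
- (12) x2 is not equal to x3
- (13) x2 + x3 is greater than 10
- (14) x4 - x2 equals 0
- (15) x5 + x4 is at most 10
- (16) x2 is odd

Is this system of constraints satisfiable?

The assignment x1 = 6, x2 = 5, x3 = 6, x4 = 5, x5 = 3 works:
  constraint 6 holds since x4 - x1 = -1.
  constraint 8 holds since x5 + x4 = 8.
  constraint 10 holds since x4 - x5 = 2.
The rest check out directly.

Satisfiable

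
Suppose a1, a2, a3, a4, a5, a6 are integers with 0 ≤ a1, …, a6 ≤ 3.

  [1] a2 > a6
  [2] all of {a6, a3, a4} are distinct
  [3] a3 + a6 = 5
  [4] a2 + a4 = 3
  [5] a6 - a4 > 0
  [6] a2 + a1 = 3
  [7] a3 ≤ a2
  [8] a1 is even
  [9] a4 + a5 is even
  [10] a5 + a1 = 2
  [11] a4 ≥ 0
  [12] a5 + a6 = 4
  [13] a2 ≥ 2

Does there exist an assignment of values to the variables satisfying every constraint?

One satisfying assignment is a1 = 0, a2 = 3, a3 = 3, a4 = 0, a5 = 2, a6 = 2.
For the less obvious constraints — constraint 3: a3 + a6 = 5; constraint 4: a2 + a4 = 3; constraint 5: a6 - a4 = 2 — and the others hold by inspection.

Satisfiable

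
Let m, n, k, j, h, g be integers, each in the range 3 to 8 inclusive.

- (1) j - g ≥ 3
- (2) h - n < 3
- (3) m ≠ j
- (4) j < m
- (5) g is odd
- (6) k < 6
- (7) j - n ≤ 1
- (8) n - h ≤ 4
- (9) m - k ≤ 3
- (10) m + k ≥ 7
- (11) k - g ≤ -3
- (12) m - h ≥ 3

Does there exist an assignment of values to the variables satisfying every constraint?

Unsatisfiable

Constraints 1, 7, 8, 9, 11, and 12 give h − n ≥ -4, n − j ≥ -1, j − g ≥ 3, g − k ≥ 3, k − m ≥ -3, m − h ≥ 3.
Adding all 6 inequalities: the left sides telescope to 0, and the right sides sum to (-4) + (-1) + 3 + 3 + (-3) + 3 = 1. So 0 ≥ 1, which is false.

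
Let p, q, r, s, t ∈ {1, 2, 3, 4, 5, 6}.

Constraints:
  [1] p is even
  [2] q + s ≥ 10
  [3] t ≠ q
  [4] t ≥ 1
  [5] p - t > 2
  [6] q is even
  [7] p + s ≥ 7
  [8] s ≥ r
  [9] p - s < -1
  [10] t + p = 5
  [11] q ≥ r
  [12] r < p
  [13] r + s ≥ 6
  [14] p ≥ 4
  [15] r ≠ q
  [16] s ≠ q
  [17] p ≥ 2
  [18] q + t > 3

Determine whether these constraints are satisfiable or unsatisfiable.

The assignment p = 4, q = 4, r = 1, s = 6, t = 1 works:
  constraint 2 holds since q + s = 10.
  constraint 5 holds since p - t = 3.
The rest check out directly.

Satisfiable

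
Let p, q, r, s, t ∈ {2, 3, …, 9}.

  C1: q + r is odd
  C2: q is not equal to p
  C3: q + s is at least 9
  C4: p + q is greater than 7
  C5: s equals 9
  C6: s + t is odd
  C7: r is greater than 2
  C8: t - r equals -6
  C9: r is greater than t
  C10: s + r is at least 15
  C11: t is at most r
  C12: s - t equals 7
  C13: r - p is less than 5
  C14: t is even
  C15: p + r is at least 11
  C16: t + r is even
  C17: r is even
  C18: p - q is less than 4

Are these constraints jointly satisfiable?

One satisfying assignment is p = 5, q = 3, r = 8, s = 9, t = 2.
For the less obvious constraints — constraint 3: q + s = 12; constraint 4: p + q = 8 — and the others hold by inspection.

Satisfiable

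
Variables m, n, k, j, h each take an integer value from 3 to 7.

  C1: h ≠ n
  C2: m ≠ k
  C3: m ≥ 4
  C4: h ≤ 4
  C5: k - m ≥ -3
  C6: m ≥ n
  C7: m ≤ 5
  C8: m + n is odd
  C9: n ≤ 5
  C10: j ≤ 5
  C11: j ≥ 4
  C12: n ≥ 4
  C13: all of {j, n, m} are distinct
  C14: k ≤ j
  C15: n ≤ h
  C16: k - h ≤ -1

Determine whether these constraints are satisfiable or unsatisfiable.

Unsatisfiable

Constraints 3, 7, 9, 10, 11, and 12 confine each of j, n, m to the 2 values {4, 5}.
Constraint 13 requires all 3 of them to be distinct, but only 2 values are available — impossible by the pigeonhole principle.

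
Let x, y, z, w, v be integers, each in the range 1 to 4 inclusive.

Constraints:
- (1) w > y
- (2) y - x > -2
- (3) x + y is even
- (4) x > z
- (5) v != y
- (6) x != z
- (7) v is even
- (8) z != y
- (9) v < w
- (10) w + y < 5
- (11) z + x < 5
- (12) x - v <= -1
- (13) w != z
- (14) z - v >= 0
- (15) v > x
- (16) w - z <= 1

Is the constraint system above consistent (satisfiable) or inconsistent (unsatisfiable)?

Unsatisfiable

Constraints 4, 14, and 15 give v ≤ z, z < x, x < v. Chaining: v ≤ z < x < v, which forces v < v — impossible.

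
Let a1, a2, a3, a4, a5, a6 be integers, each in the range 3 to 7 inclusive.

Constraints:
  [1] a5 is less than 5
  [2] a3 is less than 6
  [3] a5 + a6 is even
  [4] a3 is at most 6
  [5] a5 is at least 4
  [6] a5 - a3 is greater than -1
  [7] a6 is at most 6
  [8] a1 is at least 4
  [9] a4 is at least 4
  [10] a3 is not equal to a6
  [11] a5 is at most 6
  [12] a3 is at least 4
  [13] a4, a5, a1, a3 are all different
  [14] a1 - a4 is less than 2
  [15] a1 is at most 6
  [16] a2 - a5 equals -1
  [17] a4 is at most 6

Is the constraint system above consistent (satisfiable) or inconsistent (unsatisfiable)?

Constraints 4, 5, 8, 9, 11, 12, 15, and 17 confine each of a4, a5, a1, a3 to the 3 values {4, …, 6}.
Constraint 13 requires all 4 of them to be distinct, but only 3 values are available — impossible by the pigeonhole principle.

Unsatisfiable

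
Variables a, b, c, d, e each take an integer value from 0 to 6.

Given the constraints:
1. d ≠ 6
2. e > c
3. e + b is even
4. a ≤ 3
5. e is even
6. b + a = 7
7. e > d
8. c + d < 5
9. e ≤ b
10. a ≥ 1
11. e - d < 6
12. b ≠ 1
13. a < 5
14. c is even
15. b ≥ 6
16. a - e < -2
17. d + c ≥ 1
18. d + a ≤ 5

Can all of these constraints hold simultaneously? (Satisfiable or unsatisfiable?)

Satisfiable

The assignment a = 1, b = 6, c = 0, d = 3, e = 6 works:
  constraint 6 holds since b + a = 7.
  constraint 8 holds since c + d = 3.
  constraint 11 holds since e - d = 3.
The rest check out directly.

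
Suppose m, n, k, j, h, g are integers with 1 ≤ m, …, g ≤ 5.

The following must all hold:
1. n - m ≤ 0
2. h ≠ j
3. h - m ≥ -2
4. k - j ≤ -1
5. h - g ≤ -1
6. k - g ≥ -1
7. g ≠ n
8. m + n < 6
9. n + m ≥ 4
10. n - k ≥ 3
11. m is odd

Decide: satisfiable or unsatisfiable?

Unsatisfiable

Constraints 1, 3, 5, 6, and 10 give m − n ≥ 0, n − k ≥ 3, k − g ≥ -1, g − h ≥ 1, h − m ≥ -2.
Adding all 5 inequalities: the left sides telescope to 0, and the right sides sum to 0 + 3 + (-1) + 1 + (-2) = 1. So 0 ≥ 1, which is false.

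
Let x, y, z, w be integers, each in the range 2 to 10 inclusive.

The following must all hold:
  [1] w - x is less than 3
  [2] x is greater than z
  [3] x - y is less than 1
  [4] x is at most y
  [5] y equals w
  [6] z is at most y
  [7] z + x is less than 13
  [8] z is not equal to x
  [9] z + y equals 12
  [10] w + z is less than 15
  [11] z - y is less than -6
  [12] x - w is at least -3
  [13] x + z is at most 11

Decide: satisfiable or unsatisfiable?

Satisfiable

The assignment x = 8, y = 10, z = 2, w = 10 works:
  constraint 1 holds since w - x = 2.
  constraint 3 holds since x - y = -2.
  constraint 7 holds since z + x = 10.
The rest check out directly.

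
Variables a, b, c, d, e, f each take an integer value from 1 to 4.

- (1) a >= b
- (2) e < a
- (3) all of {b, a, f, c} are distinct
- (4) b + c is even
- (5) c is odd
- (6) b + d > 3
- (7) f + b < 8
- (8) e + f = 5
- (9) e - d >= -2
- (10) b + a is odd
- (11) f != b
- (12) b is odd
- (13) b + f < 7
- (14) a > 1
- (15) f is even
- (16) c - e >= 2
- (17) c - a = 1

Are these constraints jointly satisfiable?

Satisfiable

The assignment a = 2, b = 1, c = 3, d = 3, e = 1, f = 4 works:
  constraint 6 holds since b + d = 4.
  constraint 7 holds since f + b = 5.
The rest check out directly.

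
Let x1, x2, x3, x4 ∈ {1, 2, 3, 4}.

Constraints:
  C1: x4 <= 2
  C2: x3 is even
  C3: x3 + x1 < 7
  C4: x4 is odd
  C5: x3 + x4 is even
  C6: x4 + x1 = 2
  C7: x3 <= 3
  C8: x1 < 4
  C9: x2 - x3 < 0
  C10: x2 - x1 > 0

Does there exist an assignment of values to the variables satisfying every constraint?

Constraint 2 makes x3 even and constraint 4 makes x4 odd, so x3 + x4 must be odd. Constraint 5 says x3 + x4 is even — contradiction.

Unsatisfiable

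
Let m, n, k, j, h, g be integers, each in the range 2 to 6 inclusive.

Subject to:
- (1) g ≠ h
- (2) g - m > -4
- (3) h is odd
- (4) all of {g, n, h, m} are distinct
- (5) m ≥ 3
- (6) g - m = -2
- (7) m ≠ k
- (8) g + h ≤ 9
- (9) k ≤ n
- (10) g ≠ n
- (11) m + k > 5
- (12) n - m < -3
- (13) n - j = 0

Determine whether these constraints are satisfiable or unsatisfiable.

Satisfiable

The assignment m = 6, n = 2, k = 2, j = 2, h = 3, g = 4 works:
  constraint 2 holds since g - m = -2.
  constraint 6 holds since g - m = -2.
  constraint 8 holds since g + h = 7.
The rest check out directly.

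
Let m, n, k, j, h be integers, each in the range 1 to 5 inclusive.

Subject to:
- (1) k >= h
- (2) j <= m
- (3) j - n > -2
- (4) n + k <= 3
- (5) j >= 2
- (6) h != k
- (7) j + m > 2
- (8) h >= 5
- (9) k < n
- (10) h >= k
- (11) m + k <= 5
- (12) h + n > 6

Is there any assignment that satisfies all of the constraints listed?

From constraints 2 and 5: m ≥ j ≥ 2. From constraints 1 and 8: k ≥ h ≥ 5. Hence m + k ≥ 7. But constraint 11 requires m + k ≤ 5, and 5 < 7. Contradiction.

Unsatisfiable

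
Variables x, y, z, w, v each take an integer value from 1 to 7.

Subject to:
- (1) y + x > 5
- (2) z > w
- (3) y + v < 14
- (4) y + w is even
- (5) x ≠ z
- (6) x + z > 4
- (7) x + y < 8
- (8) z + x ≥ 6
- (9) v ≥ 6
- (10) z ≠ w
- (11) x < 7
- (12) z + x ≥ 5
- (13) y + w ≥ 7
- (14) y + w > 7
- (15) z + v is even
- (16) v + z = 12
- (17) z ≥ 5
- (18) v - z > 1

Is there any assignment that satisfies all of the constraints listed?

Satisfiable

One satisfying assignment is x = 2, y = 5, z = 5, w = 3, v = 7.
For the less obvious constraints — constraint 1: y + x = 7; constraint 3: y + v = 12 — and the others hold by inspection.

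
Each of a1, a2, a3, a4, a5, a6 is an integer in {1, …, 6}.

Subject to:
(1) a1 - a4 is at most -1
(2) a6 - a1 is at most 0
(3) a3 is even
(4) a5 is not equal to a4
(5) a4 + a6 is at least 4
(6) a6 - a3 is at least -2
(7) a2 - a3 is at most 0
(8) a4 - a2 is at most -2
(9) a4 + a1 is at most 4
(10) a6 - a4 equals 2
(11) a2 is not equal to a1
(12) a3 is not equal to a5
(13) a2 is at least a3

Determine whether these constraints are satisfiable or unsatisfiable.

Unsatisfiable

Constraints 1, 2, 6, 7, and 8 give a6 − a3 ≥ -2, a3 − a2 ≥ 0, a2 − a4 ≥ 2, a4 − a1 ≥ 1, a1 − a6 ≥ 0.
Adding all 5 inequalities: the left sides telescope to 0, and the right sides sum to (-2) + 0 + 2 + 1 + 0 = 1. So 0 ≥ 1, which is false.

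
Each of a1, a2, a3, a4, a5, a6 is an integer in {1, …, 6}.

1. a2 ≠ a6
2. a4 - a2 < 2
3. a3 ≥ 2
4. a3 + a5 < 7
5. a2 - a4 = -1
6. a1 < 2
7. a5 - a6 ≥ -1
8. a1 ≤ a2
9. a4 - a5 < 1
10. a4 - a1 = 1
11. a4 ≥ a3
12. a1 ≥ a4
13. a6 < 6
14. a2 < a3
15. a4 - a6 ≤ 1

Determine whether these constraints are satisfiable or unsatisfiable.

Constraints 8, 11, 12, and 14 give a3 ≤ a4, a4 ≤ a1, a1 ≤ a2, a2 < a3. Chaining: a3 ≤ a4 ≤ a1 ≤ a2 < a3, which forces a3 < a3 — impossible.

Unsatisfiable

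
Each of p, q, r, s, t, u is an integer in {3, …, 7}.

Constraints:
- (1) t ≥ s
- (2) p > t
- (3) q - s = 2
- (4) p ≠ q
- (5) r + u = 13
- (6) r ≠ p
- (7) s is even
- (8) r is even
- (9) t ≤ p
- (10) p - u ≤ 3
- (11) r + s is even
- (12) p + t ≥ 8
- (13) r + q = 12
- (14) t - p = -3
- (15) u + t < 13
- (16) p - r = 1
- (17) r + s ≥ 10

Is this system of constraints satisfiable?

Satisfiable

One satisfying assignment is p = 7, q = 6, r = 6, s = 4, t = 4, u = 7.
For the less obvious constraints — constraint 3: q - s = 2; constraint 5: r + u = 13; constraint 10: p - u = 0 — and the others hold by inspection.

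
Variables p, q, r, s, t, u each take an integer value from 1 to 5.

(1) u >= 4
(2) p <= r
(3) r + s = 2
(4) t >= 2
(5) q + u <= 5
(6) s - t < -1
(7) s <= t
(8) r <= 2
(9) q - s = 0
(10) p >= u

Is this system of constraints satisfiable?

From constraints 1 and 10: p ≥ u and u ≥ 4, so p ≥ 4. From constraints 2 and 8: p ≤ r and r ≤ 2, so p ≤ 2. But 2 < 4, so no value of p works.

Unsatisfiable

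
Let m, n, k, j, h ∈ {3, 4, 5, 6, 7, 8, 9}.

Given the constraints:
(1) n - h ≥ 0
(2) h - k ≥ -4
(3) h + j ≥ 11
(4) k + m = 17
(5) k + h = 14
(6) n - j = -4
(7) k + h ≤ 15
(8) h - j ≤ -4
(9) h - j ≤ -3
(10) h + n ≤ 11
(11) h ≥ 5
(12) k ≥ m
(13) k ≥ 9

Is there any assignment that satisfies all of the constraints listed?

One satisfying assignment is m = 8, n = 5, k = 9, j = 9, h = 5.
For the less obvious constraints — constraint 1: n - h = 0; constraint 2: h - k = -4; constraint 3: h + j = 14 — and the others hold by inspection.

Satisfiable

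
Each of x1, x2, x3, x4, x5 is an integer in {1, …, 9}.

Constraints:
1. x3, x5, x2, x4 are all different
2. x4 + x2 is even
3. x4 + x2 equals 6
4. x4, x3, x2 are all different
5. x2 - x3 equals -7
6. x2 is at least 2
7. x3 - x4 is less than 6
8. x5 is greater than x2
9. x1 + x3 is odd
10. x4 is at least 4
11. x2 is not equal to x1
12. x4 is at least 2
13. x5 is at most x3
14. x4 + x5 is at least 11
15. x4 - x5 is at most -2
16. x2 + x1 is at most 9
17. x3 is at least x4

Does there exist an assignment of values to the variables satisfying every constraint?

Satisfiable

Setting (x1, x2, x3, x4, x5) = (4, 2, 9, 4, 7) satisfies everything: constraint 3: x4 + x2 = 6; constraint 5: x2 - x3 = -7, and the others follow.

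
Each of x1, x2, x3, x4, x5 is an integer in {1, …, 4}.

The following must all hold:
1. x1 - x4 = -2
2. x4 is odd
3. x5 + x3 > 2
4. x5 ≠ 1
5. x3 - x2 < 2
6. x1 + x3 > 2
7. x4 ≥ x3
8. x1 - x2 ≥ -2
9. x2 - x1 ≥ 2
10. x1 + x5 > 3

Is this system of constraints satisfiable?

Take x1 = 1, x2 = 3, x3 = 2, x4 = 3, x5 = 3. Then constraint 1: x1 - x4 = -2; constraint 3: x5 + x3 = 5; constraint 5: x3 - x2 = -1, and every other listed constraint is also met.

Satisfiable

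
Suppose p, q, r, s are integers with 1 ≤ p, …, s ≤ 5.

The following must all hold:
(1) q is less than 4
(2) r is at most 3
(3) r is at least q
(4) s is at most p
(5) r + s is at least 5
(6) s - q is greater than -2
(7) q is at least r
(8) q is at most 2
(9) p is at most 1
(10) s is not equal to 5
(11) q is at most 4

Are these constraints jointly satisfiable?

Unsatisfiable

From constraints 7 and 8: r ≤ q ≤ 2. From constraints 4 and 9: s ≤ p ≤ 1. Hence r + s ≤ 3. But constraint 5 requires r + s ≥ 5, and 5 > 3. Contradiction.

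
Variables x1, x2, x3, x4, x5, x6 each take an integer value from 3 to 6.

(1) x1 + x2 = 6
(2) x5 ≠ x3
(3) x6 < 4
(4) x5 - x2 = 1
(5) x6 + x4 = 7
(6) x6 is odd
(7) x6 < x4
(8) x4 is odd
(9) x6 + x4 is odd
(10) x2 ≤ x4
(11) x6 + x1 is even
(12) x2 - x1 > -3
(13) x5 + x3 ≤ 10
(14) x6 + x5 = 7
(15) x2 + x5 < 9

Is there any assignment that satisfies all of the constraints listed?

Constraint 6 makes x6 odd and constraint 8 makes x4 odd, so x6 + x4 must be even. Constraint 9 says x6 + x4 is odd — contradiction.

Unsatisfiable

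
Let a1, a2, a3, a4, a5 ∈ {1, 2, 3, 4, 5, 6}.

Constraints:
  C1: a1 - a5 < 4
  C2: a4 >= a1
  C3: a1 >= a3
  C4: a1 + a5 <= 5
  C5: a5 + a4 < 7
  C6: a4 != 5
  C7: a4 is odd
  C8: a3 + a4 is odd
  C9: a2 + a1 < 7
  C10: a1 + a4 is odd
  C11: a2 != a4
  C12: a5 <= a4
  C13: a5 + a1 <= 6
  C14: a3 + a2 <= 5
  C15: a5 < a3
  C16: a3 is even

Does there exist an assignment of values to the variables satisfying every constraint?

Satisfiable

The assignment a1 = 2, a2 = 2, a3 = 2, a4 = 3, a5 = 1 works:
  constraint 1 holds since a1 - a5 = 1.
  constraint 4 holds since a1 + a5 = 3.
  constraint 5 holds since a5 + a4 = 4.
The rest check out directly.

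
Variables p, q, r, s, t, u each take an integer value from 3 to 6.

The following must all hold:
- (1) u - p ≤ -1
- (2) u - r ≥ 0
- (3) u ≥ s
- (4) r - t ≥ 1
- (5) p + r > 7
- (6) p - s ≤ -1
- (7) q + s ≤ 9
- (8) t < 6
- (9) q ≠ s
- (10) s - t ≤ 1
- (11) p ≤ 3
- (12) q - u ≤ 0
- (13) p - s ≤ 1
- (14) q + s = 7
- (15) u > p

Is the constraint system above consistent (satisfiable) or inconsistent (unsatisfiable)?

Constraints 1, 2, 4, 6, and 10 give t − s ≥ -1, s − p ≥ 1, p − u ≥ 1, u − r ≥ 0, r − t ≥ 1.
Adding all 5 inequalities: the left sides telescope to 0, and the right sides sum to (-1) + 1 + 1 + 0 + 1 = 2. So 0 ≥ 2, which is false.

Unsatisfiable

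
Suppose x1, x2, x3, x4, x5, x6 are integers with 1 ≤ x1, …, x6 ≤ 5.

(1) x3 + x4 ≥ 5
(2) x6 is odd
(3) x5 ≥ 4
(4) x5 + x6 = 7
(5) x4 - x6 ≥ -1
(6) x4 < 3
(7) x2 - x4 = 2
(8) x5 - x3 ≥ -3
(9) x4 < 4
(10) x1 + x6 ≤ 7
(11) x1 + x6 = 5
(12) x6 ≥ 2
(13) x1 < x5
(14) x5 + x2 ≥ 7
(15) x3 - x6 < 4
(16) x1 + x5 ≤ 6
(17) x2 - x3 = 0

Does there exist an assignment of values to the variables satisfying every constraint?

Try x1 = 2, x2 = 4, x3 = 4, x4 = 2, x5 = 4, x6 = 3.
Check constraint 1: x3 + x4 = 6; constraint 4: x5 + x6 = 7; constraint 5: x4 - x6 = -1. The remaining constraints are straightforward to verify.

Satisfiable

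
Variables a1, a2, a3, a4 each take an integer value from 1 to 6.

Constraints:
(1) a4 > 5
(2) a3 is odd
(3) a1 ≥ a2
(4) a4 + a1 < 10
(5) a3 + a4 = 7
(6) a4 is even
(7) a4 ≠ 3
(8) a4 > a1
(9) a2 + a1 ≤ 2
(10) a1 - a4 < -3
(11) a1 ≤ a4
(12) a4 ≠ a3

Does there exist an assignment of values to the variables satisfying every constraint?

Satisfiable

Try a1 = 1, a2 = 1, a3 = 1, a4 = 6.
Check constraint 4: a4 + a1 = 7; constraint 5: a3 + a4 = 7; constraint 9: a2 + a1 = 2. The remaining constraints are straightforward to verify.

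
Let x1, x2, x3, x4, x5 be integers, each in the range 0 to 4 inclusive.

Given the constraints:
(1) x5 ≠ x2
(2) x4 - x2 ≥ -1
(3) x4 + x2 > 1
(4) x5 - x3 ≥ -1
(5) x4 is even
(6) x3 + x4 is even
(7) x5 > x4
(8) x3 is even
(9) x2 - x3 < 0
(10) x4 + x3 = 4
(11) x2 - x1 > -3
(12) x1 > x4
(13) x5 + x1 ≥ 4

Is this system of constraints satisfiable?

Take x1 = 3, x2 = 1, x3 = 2, x4 = 2, x5 = 4. Then constraint 2: x4 - x2 = 1; constraint 3: x4 + x2 = 3; constraint 4: x5 - x3 = 2, and every other listed constraint is also met.

Satisfiable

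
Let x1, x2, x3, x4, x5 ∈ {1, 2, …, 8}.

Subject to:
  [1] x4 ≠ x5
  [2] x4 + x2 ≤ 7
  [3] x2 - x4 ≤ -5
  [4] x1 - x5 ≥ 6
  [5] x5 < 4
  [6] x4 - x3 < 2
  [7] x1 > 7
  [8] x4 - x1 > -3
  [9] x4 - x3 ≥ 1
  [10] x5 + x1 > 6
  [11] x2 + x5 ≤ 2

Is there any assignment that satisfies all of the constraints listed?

Satisfiable

Try x1 = 8, x2 = 1, x3 = 5, x4 = 6, x5 = 1.
Check constraint 2: x4 + x2 = 7; constraint 3: x2 - x4 = -5. The remaining constraints are straightforward to verify.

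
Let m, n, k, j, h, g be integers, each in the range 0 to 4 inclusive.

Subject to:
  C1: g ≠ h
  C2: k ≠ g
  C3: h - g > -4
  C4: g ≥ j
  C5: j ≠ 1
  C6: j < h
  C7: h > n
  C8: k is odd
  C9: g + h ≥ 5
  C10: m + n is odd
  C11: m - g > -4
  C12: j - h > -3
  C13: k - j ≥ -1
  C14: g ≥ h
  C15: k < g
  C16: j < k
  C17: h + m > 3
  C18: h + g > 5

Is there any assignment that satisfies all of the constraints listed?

The assignment m = 1, n = 0, k = 3, j = 2, h = 3, g = 4 works:
  constraint 3 holds since h - g = -1.
  constraint 9 holds since g + h = 7.
The rest check out directly.

Satisfiable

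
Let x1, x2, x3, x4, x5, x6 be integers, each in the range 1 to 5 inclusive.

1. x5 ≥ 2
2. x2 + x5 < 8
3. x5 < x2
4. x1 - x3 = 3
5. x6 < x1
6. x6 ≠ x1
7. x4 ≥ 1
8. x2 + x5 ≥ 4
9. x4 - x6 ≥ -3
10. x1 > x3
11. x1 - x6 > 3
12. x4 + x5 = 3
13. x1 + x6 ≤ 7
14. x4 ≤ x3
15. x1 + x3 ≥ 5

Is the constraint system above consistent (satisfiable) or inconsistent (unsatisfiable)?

The assignment x1 = 5, x2 = 3, x3 = 2, x4 = 1, x5 = 2, x6 = 1 works:
  constraint 2 holds since x2 + x5 = 5.
  constraint 4 holds since x1 - x3 = 3.
The rest check out directly.

Satisfiable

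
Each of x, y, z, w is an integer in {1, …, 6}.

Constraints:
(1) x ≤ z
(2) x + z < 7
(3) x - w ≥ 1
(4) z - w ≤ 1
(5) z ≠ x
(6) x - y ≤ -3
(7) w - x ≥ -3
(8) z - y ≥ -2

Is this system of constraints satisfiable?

Constraints 3, 4, 6, and 8 give y − x ≥ 3, x − w ≥ 1, w − z ≥ -1, z − y ≥ -2.
Adding all 4 inequalities: the left sides telescope to 0, and the right sides sum to 3 + 1 + (-1) + (-2) = 1. So 0 ≥ 1, which is false.

Unsatisfiable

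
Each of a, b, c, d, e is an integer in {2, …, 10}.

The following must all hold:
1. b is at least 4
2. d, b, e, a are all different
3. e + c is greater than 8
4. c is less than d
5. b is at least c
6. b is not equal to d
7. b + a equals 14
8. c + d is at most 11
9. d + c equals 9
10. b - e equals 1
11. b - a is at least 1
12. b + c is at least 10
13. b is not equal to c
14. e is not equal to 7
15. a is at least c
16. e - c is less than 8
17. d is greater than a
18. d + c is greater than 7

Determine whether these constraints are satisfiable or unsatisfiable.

Satisfiable

Setting (a, b, c, d, e) = (5, 9, 2, 7, 8) satisfies everything: constraint 3: e + c = 10; constraint 7: b + a = 14; constraint 8: c + d = 9, and the others follow.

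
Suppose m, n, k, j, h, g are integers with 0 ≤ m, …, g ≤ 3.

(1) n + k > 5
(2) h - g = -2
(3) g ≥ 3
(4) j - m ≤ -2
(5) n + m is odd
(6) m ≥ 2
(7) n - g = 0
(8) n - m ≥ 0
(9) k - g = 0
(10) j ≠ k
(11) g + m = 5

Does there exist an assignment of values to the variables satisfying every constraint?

Take m = 2, n = 3, k = 3, j = 0, h = 1, g = 3. Then constraint 1: n + k = 6; constraint 2: h - g = -2, and every other listed constraint is also met.

Satisfiable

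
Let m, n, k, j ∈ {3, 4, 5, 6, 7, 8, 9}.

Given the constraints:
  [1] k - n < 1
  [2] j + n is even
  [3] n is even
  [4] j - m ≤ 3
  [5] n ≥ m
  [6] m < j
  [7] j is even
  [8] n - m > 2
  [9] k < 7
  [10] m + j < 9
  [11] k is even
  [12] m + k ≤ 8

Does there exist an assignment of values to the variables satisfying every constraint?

Satisfiable

Try m = 3, n = 6, k = 4, j = 4.
Check constraint 1: k - n = -2; constraint 4: j - m = 1; constraint 8: n - m = 3. The remaining constraints are straightforward to verify.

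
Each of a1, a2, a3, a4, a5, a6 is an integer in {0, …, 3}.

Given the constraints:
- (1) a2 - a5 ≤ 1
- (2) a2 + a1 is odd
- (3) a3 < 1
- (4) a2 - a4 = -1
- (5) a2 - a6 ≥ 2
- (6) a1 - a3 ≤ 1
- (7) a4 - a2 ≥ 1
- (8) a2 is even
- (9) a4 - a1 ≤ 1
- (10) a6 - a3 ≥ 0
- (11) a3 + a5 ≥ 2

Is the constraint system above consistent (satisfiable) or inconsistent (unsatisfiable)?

Unsatisfiable

Constraints 5, 6, 7, 9, and 10 give a6 − a3 ≥ 0, a3 − a1 ≥ -1, a1 − a4 ≥ -1, a4 − a2 ≥ 1, a2 − a6 ≥ 2.
Adding all 5 inequalities: the left sides telescope to 0, and the right sides sum to 0 + (-1) + (-1) + 1 + 2 = 1. So 0 ≥ 1, which is false.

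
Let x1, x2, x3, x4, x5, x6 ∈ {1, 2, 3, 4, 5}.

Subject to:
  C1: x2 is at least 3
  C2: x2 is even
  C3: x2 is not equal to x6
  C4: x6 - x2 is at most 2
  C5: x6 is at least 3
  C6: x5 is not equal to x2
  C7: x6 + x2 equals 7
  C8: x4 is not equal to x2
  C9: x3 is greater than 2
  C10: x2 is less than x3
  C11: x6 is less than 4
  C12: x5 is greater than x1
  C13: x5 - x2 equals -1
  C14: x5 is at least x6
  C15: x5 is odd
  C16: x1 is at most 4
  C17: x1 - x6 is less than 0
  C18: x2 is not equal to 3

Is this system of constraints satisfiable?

Try x1 = 1, x2 = 4, x3 = 5, x4 = 1, x5 = 3, x6 = 3.
Check constraint 4: x6 - x2 = -1; constraint 7: x6 + x2 = 7; constraint 13: x5 - x2 = -1. The remaining constraints are straightforward to verify.

Satisfiable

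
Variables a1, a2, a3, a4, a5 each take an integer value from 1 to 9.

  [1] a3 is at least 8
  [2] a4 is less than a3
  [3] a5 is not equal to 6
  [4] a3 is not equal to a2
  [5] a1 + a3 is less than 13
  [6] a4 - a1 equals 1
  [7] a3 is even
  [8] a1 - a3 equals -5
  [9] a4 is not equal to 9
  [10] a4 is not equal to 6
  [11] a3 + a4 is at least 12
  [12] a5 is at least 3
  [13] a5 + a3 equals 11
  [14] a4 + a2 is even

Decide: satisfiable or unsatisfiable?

Satisfiable

Take a1 = 3, a2 = 4, a3 = 8, a4 = 4, a5 = 3. Then constraint 5: a1 + a3 = 11; constraint 6: a4 - a1 = 1; constraint 8: a1 - a3 = -5, and every other listed constraint is also met.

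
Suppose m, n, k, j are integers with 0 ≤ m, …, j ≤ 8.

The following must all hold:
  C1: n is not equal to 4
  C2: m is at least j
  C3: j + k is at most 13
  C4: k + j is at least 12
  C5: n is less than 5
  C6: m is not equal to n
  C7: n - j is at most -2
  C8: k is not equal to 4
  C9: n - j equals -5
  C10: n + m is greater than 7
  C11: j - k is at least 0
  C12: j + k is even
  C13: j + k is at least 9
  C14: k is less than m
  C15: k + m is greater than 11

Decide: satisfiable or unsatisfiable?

Satisfiable

Try m = 7, n = 1, k = 6, j = 6.
Check constraint 3: j + k = 12; constraint 4: k + j = 12; constraint 7: n - j = -5. The remaining constraints are straightforward to verify.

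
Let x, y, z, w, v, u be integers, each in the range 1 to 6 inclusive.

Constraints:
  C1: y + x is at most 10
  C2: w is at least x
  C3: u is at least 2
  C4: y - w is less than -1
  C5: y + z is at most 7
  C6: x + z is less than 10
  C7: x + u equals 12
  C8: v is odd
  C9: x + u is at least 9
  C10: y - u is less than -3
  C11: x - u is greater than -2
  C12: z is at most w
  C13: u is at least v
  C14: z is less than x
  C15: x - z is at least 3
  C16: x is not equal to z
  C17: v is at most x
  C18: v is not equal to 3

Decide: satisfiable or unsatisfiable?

Take x = 6, y = 2, z = 3, w = 6, v = 5, u = 6. Then constraint 1: y + x = 8; constraint 4: y - w = -4; constraint 5: y + z = 5, and every other listed constraint is also met.

Satisfiable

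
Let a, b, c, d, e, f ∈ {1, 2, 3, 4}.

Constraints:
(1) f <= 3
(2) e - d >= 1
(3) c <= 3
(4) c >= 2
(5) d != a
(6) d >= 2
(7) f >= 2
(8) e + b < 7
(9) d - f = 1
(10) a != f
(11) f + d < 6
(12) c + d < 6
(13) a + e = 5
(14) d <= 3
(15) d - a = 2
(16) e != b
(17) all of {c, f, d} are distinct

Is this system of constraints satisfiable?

Unsatisfiable

Constraints 1, 3, 4, 6, 7, and 14 confine each of c, f, d to the 2 values {2, 3}.
Constraint 17 requires all 3 of them to be distinct, but only 2 values are available — impossible by the pigeonhole principle.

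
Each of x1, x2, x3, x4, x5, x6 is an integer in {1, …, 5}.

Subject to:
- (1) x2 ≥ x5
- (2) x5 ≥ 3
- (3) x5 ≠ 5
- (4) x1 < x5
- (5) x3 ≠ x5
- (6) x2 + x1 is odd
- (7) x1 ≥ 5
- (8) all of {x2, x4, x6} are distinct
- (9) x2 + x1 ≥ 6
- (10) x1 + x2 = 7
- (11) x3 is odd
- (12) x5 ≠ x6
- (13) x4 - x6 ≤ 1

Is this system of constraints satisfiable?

From constraint 7: x1 ≥ 5. From constraints 1 and 2: x2 ≥ x5 ≥ 3. Hence x1 + x2 ≥ 8. But constraint 10 requires x1 + x2 = 7, and 7 < 8. Contradiction.

Unsatisfiable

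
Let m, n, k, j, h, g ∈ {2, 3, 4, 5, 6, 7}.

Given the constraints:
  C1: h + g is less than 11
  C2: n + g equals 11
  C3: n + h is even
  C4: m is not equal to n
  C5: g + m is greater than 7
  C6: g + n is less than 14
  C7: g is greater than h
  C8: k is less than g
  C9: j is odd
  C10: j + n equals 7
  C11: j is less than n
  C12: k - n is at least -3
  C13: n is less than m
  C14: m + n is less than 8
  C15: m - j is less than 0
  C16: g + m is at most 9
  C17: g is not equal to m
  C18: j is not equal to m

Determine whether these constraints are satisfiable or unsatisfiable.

Constraints 11, 13, and 15 give m < j, j < n, n < m. Chaining: m < j < n < m, which forces m < m — impossible.

Unsatisfiable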